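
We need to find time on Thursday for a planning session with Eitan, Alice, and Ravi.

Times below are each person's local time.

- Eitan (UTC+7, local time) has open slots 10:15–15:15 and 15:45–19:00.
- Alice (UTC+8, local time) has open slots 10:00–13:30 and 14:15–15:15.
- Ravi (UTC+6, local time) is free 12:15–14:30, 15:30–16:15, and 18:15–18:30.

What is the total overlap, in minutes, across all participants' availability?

Eitan → UTC: 03:15–08:15, 08:45–12:00.
Alice → UTC: 02:00–05:30, 06:15–07:15.
Ravi → UTC: 06:15–08:30, 09:30–10:15, 12:15–12:30.
Eitan ∩ Alice: 03:15–05:30, 06:15–07:15.
Eitan ∩ Alice ∩ Ravi: 06:15–07:15.
Total common minutes: 60.

60 minutes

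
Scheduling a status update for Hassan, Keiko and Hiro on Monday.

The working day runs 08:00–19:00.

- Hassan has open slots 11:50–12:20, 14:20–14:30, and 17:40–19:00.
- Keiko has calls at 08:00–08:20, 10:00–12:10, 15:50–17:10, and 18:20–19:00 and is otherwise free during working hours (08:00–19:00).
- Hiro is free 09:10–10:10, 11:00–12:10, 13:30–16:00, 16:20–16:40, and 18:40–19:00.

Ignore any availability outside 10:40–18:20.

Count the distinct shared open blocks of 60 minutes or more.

Keiko free within 08:00–19:00: 08:20–10:00, 12:10–15:50, 17:10–18:20.
Hassan ∩ Keiko: 12:10–12:20, 14:20–14:30, 17:40–18:20.
Hassan ∩ Keiko ∩ Hiro: 14:20–14:30.
Restricted to 10:40–18:20: 14:20–14:30.
Windows ≥ 60 min: (none).
That's 0 windows.

0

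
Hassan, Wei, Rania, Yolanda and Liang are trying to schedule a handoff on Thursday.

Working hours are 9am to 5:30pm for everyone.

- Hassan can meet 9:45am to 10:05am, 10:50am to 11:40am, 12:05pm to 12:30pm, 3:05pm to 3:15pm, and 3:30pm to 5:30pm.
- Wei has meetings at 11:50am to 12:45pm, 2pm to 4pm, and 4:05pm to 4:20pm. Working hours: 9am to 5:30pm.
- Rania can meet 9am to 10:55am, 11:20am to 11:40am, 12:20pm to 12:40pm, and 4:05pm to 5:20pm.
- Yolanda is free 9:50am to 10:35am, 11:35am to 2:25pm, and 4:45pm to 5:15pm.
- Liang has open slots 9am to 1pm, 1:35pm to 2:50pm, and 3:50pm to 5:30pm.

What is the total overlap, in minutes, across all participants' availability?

50 minutes

Wei free within 09:00–17:30: 09:00–11:50, 12:45–14:00, 16:00–16:05, 16:20–17:30.
Hassan ∩ Wei: 09:45–10:05, 10:50–11:40, 16:00–16:05, 16:20–17:30.
Hassan ∩ Wei ∩ Rania: 09:45–10:05, 10:50–10:55, 11:20–11:40, 16:20–17:20.
Hassan ∩ Wei ∩ Rania ∩ Yolanda: 09:50–10:05, 11:35–11:40, 16:45–17:15.
Hassan ∩ Wei ∩ Rania ∩ Yolanda ∩ Liang: 09:50–10:05, 11:35–11:40, 16:45–17:15.
Total common minutes: 15 + 5 + 30 = 50.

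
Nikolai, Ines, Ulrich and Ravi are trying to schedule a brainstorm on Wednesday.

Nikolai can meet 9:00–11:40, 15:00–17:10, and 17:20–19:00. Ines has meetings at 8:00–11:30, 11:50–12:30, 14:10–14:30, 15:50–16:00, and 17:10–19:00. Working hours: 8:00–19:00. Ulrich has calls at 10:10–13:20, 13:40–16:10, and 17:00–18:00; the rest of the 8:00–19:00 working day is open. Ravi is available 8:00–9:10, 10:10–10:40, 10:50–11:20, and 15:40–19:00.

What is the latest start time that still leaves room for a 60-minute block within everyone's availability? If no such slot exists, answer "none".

Ines free within 08:00–19:00: 11:30–11:50, 12:30–14:10, 14:30–15:50, 16:00–17:10.
Ulrich free within 08:00–19:00: 08:00–10:10, 13:20–13:40, 16:10–17:00, 18:00–19:00.
Nikolai ∩ Ines: 11:30–11:40, 15:00–15:50, 16:00–17:10.
Nikolai ∩ Ines ∩ Ulrich: 16:10–17:00.
Nikolai ∩ Ines ∩ Ulrich ∩ Ravi: 16:10–17:00.
Windows ≥ 60 min: (none).

none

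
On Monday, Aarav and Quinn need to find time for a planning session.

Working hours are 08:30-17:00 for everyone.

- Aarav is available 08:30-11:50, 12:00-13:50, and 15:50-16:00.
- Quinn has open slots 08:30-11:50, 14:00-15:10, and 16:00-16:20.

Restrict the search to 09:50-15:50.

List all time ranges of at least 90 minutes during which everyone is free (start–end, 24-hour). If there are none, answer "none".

Aarav ∩ Quinn: 08:30–11:50.
Restricted to 09:50–15:50: 09:50–11:50.
Windows ≥ 90 min: 09:50–11:50.

09:50–11:50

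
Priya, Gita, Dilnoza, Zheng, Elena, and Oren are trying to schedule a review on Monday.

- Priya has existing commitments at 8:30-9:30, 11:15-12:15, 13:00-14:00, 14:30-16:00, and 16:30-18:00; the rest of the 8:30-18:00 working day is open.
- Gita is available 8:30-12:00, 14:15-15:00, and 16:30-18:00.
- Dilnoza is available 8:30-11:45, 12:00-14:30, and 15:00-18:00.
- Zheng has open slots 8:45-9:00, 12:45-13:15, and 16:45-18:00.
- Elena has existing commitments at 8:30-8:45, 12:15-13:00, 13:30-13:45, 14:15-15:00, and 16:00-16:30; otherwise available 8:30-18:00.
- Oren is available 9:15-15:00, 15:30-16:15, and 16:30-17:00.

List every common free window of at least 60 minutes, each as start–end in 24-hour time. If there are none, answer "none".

none

Priya free within 08:30–18:00: 09:30–11:15, 12:15–13:00, 14:00–14:30, 16:00–16:30.
Elena free within 08:30–18:00: 08:45–12:15, 13:00–13:30, 13:45–14:15, 15:00–16:00, 16:30–18:00.
Priya ∩ Gita: 09:30–11:15, 14:15–14:30.
Priya ∩ Gita ∩ Dilnoza: 09:30–11:15, 14:15–14:30.
Priya ∩ Gita ∩ Dilnoza ∩ Zheng: (none).
Priya ∩ Gita ∩ Dilnoza ∩ Zheng ∩ Elena: (none).
Priya ∩ Gita ∩ Dilnoza ∩ Zheng ∩ Elena ∩ Oren: (none).
Windows ≥ 60 min: (none).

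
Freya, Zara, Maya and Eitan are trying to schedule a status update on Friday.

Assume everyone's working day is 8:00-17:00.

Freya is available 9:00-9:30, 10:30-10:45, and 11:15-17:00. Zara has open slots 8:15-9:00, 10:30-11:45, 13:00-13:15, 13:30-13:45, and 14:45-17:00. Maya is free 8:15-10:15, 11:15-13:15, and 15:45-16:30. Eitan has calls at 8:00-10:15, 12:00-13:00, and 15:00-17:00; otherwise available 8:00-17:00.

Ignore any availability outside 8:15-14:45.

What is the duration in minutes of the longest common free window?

Eitan free within 08:00–17:00: 10:15–12:00, 13:00–15:00.
Freya ∩ Zara: 10:30–10:45, 11:15–11:45, 13:00–13:15, 13:30–13:45, 14:45–17:00.
Freya ∩ Zara ∩ Maya: 11:15–11:45, 13:00–13:15, 15:45–16:30.
Freya ∩ Zara ∩ Maya ∩ Eitan: 11:15–11:45, 13:00–13:15.
Restricted to 08:15–14:45: 11:15–11:45, 13:00–13:15.
Common window lengths: 30, 15 min; longest is 30.

30 minutes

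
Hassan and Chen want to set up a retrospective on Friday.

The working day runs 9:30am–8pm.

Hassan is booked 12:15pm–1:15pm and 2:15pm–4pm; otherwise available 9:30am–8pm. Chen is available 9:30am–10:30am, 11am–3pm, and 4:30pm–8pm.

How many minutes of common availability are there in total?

405 minutes

Hassan free within 09:30–20:00: 09:30–12:15, 13:15–14:15, 16:00–20:00.
Hassan ∩ Chen: 09:30–10:30, 11:00–12:15, 13:15–14:15, 16:30–20:00.
Total common minutes: 60 + 75 + 60 + 210 = 405.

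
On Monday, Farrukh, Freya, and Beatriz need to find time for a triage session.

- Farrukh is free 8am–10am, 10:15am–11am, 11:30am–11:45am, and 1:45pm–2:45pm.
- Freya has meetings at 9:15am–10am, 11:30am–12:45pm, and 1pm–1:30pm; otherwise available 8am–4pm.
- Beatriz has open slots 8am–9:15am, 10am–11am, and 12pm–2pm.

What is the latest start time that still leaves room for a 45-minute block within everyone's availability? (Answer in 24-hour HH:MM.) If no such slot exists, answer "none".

10:15

Freya free within 08:00–16:00: 08:00–09:15, 10:00–11:30, 12:45–13:00, 13:30–16:00.
Farrukh ∩ Freya: 08:00–09:15, 10:15–11:00, 13:45–14:45.
Farrukh ∩ Freya ∩ Beatriz: 08:00–09:15, 10:15–11:00, 13:45–14:00.
Windows ≥ 45 min: 08:00–09:15, 10:15–11:00.
Latest start in the last window 10:15–11:00 is 11:00 − 45 min = 10:15.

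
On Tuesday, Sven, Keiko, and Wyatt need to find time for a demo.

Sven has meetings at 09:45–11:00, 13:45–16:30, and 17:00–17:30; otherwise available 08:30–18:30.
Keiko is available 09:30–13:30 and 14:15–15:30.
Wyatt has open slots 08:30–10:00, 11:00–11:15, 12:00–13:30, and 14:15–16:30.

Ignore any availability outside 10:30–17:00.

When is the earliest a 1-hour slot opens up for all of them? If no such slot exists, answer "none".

Sven free within 08:30–18:30: 08:30–09:45, 11:00–13:45, 16:30–17:00, 17:30–18:30.
Sven ∩ Keiko: 09:30–09:45, 11:00–13:30.
Sven ∩ Keiko ∩ Wyatt: 09:30–09:45, 11:00–11:15, 12:00–13:30.
Restricted to 10:30–17:00: 11:00–11:15, 12:00–13:30.
Windows ≥ 60 min: 12:00–13:30.
Earliest such window starts at 12:00.

12:00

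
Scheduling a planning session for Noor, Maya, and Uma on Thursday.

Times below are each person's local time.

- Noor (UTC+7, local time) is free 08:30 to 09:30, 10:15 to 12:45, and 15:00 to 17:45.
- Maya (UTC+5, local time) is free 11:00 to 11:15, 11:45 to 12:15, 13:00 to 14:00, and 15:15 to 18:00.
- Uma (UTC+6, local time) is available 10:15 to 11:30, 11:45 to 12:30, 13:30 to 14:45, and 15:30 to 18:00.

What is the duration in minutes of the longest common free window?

Noor → UTC: 01:30–02:30, 03:15–05:45, 08:00–10:45.
Maya → UTC: 06:00–06:15, 06:45–07:15, 08:00–09:00, 10:15–13:00.
Uma → UTC: 04:15–05:30, 05:45–06:30, 07:30–08:45, 09:30–12:00.
Noor ∩ Maya: 08:00–09:00, 10:15–10:45.
Noor ∩ Maya ∩ Uma: 08:00–08:45, 10:15–10:45.
Common window lengths: 45, 30 min; longest is 45.

45 minutes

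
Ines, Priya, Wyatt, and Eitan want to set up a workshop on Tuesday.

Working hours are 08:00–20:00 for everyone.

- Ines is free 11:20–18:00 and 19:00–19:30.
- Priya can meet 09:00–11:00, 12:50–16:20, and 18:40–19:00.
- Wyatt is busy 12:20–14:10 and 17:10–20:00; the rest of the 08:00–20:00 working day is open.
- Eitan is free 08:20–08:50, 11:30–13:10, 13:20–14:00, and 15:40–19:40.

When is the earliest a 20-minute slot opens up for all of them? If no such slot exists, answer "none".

Wyatt free within 08:00–20:00: 08:00–12:20, 14:10–17:10.
Ines ∩ Priya: 12:50–16:20.
Ines ∩ Priya ∩ Wyatt: 14:10–16:20.
Ines ∩ Priya ∩ Wyatt ∩ Eitan: 15:40–16:20.
Windows ≥ 20 min: 15:40–16:20.
Earliest such window starts at 15:40.

15:40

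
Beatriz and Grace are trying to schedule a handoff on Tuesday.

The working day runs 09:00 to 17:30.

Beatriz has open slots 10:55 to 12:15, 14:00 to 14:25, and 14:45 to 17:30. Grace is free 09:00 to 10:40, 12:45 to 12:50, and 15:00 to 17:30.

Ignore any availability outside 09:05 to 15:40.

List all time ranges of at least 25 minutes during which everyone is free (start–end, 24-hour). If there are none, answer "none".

15:00–15:40

Beatriz ∩ Grace: 15:00–17:30.
Restricted to 09:05–15:40: 15:00–15:40.
Windows ≥ 25 min: 15:00–15:40.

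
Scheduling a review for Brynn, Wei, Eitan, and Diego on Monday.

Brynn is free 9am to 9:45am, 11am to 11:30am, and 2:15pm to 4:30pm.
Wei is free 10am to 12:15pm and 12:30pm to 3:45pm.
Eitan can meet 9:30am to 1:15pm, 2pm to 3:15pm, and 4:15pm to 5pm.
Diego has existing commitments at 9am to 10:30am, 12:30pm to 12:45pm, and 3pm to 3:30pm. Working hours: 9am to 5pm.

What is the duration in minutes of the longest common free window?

45 minutes

Diego free within 09:00–17:00: 10:30–12:30, 12:45–15:00, 15:30–17:00.
Brynn ∩ Wei: 11:00–11:30, 14:15–15:45.
Brynn ∩ Wei ∩ Eitan: 11:00–11:30, 14:15–15:15.
Brynn ∩ Wei ∩ Eitan ∩ Diego: 11:00–11:30, 14:15–15:00.
Common window lengths: 30, 45 min; longest is 45.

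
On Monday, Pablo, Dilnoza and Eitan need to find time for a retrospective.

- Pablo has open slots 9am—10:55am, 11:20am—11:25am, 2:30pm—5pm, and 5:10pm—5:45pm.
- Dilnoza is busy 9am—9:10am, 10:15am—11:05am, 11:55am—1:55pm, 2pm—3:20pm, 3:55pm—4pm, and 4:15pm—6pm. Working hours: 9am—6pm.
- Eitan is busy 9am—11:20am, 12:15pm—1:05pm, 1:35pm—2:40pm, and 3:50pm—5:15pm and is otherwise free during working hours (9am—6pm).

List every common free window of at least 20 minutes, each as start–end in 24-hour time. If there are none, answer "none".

15:20–15:50

Dilnoza free within 09:00–18:00: 09:10–10:15, 11:05–11:55, 13:55–14:00, 15:20–15:55, 16:00–16:15.
Eitan free within 09:00–18:00: 11:20–12:15, 13:05–13:35, 14:40–15:50, 17:15–18:00.
Pablo ∩ Dilnoza: 09:10–10:15, 11:20–11:25, 15:20–15:55, 16:00–16:15.
Pablo ∩ Dilnoza ∩ Eitan: 11:20–11:25, 15:20–15:50.
Windows ≥ 20 min: 15:20–15:50.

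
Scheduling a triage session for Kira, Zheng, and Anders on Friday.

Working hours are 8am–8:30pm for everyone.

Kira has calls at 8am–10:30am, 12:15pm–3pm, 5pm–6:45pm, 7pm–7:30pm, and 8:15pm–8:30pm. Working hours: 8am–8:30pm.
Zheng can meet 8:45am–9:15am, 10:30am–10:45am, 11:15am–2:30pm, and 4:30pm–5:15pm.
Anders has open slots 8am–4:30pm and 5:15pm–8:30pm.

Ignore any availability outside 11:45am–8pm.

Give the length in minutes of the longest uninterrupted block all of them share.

Kira free within 08:00–20:30: 10:30–12:15, 15:00–17:00, 18:45–19:00, 19:30–20:15.
Kira ∩ Zheng: 10:30–10:45, 11:15–12:15, 16:30–17:00.
Kira ∩ Zheng ∩ Anders: 10:30–10:45, 11:15–12:15.
Restricted to 11:45–20:00: 11:45–12:15.
Single common window of 30 minutes.

30 minutes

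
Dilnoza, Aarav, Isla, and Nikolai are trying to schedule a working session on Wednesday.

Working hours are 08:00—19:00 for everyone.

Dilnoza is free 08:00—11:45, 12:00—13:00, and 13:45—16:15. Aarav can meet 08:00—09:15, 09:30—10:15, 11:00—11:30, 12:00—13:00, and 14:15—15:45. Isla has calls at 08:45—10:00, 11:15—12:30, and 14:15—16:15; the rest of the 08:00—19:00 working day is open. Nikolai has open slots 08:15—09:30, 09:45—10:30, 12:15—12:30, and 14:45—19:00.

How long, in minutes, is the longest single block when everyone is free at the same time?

30 minutes

Isla free within 08:00–19:00: 08:00–08:45, 10:00–11:15, 12:30–14:15, 16:15–19:00.
Dilnoza ∩ Aarav: 08:00–09:15, 09:30–10:15, 11:00–11:30, 12:00–13:00, 14:15–15:45.
Dilnoza ∩ Aarav ∩ Isla: 08:00–08:45, 10:00–10:15, 11:00–11:15, 12:30–13:00.
Dilnoza ∩ Aarav ∩ Isla ∩ Nikolai: 08:15–08:45, 10:00–10:15.
Common window lengths: 30, 15 min; longest is 30.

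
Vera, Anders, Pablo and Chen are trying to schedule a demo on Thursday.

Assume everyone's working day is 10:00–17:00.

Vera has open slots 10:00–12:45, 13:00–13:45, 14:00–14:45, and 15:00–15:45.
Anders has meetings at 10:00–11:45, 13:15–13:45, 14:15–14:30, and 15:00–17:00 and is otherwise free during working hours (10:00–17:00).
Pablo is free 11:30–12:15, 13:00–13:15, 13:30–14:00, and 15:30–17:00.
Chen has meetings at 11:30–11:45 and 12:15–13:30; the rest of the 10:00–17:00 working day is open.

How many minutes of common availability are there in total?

Anders free within 10:00–17:00: 11:45–13:15, 13:45–14:15, 14:30–15:00.
Chen free within 10:00–17:00: 10:00–11:30, 11:45–12:15, 13:30–17:00.
Vera ∩ Anders: 11:45–12:45, 13:00–13:15, 14:00–14:15, 14:30–14:45.
Vera ∩ Anders ∩ Pablo: 11:45–12:15, 13:00–13:15.
Vera ∩ Anders ∩ Pablo ∩ Chen: 11:45–12:15.
Total common minutes: 30.

30 minutes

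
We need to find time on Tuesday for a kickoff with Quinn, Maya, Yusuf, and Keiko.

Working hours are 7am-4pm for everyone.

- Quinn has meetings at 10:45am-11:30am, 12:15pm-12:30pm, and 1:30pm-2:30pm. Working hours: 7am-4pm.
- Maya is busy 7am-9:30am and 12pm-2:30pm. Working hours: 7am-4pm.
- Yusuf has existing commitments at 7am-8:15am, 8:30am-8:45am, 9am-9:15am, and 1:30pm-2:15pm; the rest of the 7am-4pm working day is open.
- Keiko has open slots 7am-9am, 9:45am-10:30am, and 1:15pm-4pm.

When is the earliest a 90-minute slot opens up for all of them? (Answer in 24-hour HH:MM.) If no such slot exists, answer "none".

Quinn free within 07:00–16:00: 07:00–10:45, 11:30–12:15, 12:30–13:30, 14:30–16:00.
Maya free within 07:00–16:00: 09:30–12:00, 14:30–16:00.
Yusuf free within 07:00–16:00: 08:15–08:30, 08:45–09:00, 09:15–13:30, 14:15–16:00.
Quinn ∩ Maya: 09:30–10:45, 11:30–12:00, 14:30–16:00.
Quinn ∩ Maya ∩ Yusuf: 09:30–10:45, 11:30–12:00, 14:30–16:00.
Quinn ∩ Maya ∩ Yusuf ∩ Keiko: 09:45–10:30, 14:30–16:00.
Windows ≥ 90 min: 14:30–16:00.
Earliest such window starts at 14:30.

14:30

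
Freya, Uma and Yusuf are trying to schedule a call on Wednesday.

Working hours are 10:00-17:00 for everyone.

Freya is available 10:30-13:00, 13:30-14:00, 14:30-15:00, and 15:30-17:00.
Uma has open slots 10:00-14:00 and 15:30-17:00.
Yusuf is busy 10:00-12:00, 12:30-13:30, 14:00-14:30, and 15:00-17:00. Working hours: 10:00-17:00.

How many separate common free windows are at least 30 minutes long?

Yusuf free within 10:00–17:00: 12:00–12:30, 13:30–14:00, 14:30–15:00.
Freya ∩ Uma: 10:30–13:00, 13:30–14:00, 15:30–17:00.
Freya ∩ Uma ∩ Yusuf: 12:00–12:30, 13:30–14:00.
Windows ≥ 30 min: 12:00–12:30, 13:30–14:00.
That's 2 windows.

2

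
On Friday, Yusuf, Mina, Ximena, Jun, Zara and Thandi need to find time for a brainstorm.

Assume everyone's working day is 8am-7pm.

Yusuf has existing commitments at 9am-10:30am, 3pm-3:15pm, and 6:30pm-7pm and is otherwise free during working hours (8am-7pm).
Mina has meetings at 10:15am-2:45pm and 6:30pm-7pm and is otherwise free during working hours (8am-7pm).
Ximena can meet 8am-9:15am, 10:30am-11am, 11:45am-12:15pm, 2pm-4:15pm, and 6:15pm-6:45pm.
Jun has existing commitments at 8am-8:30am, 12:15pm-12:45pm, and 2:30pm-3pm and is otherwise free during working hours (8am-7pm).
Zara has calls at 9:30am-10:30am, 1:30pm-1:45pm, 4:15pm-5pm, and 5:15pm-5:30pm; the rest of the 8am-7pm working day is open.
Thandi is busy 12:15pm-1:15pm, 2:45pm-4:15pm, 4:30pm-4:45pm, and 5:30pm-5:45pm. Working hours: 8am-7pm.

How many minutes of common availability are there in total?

Yusuf free within 08:00–19:00: 08:00–09:00, 10:30–15:00, 15:15–18:30.
Mina free within 08:00–19:00: 08:00–10:15, 14:45–18:30.
Jun free within 08:00–19:00: 08:30–12:15, 12:45–14:30, 15:00–19:00.
Zara free within 08:00–19:00: 08:00–09:30, 10:30–13:30, 13:45–16:15, 17:00–17:15, 17:30–19:00.
Thandi free within 08:00–19:00: 08:00–12:15, 13:15–14:45, 16:15–16:30, 16:45–17:30, 17:45–19:00.
Yusuf ∩ Mina: 08:00–09:00, 14:45–15:00, 15:15–18:30.
Yusuf ∩ Mina ∩ Ximena: 08:00–09:00, 14:45–15:00, 15:15–16:15, 18:15–18:30.
Yusuf ∩ Mina ∩ Ximena ∩ Jun: 08:30–09:00, 15:15–16:15, 18:15–18:30.
Yusuf ∩ Mina ∩ Ximena ∩ Jun ∩ Zara: 08:30–09:00, 15:15–16:15, 18:15–18:30.
Yusuf ∩ Mina ∩ Ximena ∩ Jun ∩ Zara ∩ Thandi: 08:30–09:00, 18:15–18:30.
Total common minutes: 30 + 15 = 45.

45 minutes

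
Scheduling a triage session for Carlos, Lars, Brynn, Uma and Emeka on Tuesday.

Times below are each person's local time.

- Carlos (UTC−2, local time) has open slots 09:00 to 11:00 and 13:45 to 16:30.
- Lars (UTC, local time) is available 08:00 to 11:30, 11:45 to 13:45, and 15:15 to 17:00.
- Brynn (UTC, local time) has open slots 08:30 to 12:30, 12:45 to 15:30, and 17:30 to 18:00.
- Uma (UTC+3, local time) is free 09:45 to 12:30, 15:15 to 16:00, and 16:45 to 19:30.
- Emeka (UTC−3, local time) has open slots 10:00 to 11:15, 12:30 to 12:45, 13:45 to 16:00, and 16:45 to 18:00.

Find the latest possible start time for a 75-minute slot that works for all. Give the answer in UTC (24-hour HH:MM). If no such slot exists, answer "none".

none

Carlos → UTC: 11:00–13:00, 15:45–18:30.
Lars → UTC: 08:00–11:30, 11:45–13:45, 15:15–17:00.
Brynn → UTC: 08:30–12:30, 12:45–15:30, 17:30–18:00.
Uma → UTC: 06:45–09:30, 12:15–13:00, 13:45–16:30.
Emeka → UTC: 13:00–14:15, 15:30–15:45, 16:45–19:00, 19:45–21:00.
Carlos ∩ Lars: 11:00–11:30, 11:45–13:00, 15:45–17:00.
Carlos ∩ Lars ∩ Brynn: 11:00–11:30, 11:45–12:30, 12:45–13:00.
Carlos ∩ Lars ∩ Brynn ∩ Uma: 12:15–12:30, 12:45–13:00.
Carlos ∩ Lars ∩ Brynn ∩ Uma ∩ Emeka: (none).
Windows ≥ 75 min: (none).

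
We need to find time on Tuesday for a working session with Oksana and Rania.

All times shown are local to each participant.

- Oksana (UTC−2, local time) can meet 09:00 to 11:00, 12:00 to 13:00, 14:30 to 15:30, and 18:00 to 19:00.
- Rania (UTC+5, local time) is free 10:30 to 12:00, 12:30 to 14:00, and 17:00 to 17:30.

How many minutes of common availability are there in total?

30 minutes

Oksana → UTC: 11:00–13:00, 14:00–15:00, 16:30–17:30, 20:00–21:00.
Rania → UTC: 05:30–07:00, 07:30–09:00, 12:00–12:30.
Oksana ∩ Rania: 12:00–12:30.
Total common minutes: 30.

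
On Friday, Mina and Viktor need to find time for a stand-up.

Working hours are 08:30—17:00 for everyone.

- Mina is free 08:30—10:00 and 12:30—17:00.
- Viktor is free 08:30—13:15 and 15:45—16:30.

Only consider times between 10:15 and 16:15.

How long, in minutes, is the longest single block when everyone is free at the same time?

Mina ∩ Viktor: 08:30–10:00, 12:30–13:15, 15:45–16:30.
Restricted to 10:15–16:15: 12:30–13:15, 15:45–16:15.
Common window lengths: 45, 30 min; longest is 45.

45 minutes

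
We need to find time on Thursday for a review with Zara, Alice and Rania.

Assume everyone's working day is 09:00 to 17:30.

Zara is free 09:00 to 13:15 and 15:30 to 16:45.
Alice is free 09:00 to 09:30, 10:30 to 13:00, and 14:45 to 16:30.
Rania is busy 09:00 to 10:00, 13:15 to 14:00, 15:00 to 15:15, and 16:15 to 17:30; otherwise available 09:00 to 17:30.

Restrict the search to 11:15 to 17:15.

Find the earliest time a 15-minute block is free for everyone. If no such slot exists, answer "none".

11:15

Rania free within 09:00–17:30: 10:00–13:15, 14:00–15:00, 15:15–16:15.
Zara ∩ Alice: 09:00–09:30, 10:30–13:00, 15:30–16:30.
Zara ∩ Alice ∩ Rania: 10:30–13:00, 15:30–16:15.
Restricted to 11:15–17:15: 11:15–13:00, 15:30–16:15.
Windows ≥ 15 min: 11:15–13:00, 15:30–16:15.
Earliest such window starts at 11:15.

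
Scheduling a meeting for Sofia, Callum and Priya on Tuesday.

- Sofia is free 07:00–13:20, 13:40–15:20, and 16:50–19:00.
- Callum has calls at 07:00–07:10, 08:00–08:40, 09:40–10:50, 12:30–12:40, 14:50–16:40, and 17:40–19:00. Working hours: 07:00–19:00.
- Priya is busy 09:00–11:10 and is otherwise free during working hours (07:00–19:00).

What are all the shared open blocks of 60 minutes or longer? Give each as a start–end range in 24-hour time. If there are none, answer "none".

11:10–12:30, 13:40–14:50

Callum free within 07:00–19:00: 07:10–08:00, 08:40–09:40, 10:50–12:30, 12:40–14:50, 16:40–17:40.
Priya free within 07:00–19:00: 07:00–09:00, 11:10–19:00.
Sofia ∩ Callum: 07:10–08:00, 08:40–09:40, 10:50–12:30, 12:40–13:20, 13:40–14:50, 16:50–17:40.
Sofia ∩ Callum ∩ Priya: 07:10–08:00, 08:40–09:00, 11:10–12:30, 12:40–13:20, 13:40–14:50, 16:50–17:40.
Windows ≥ 60 min: 11:10–12:30, 13:40–14:50.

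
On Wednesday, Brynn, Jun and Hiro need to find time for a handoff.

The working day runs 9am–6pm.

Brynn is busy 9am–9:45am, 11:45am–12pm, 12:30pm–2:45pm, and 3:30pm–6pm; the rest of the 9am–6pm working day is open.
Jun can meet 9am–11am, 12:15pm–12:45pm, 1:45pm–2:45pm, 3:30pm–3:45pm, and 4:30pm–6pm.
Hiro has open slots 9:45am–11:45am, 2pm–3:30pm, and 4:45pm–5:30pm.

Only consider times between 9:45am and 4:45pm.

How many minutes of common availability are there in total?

Brynn free within 09:00–18:00: 09:45–11:45, 12:00–12:30, 14:45–15:30.
Brynn ∩ Jun: 09:45–11:00, 12:15–12:30.
Brynn ∩ Jun ∩ Hiro: 09:45–11:00.
Restricted to 09:45–16:45: 09:45–11:00.
Total common minutes: 75.

75 minutes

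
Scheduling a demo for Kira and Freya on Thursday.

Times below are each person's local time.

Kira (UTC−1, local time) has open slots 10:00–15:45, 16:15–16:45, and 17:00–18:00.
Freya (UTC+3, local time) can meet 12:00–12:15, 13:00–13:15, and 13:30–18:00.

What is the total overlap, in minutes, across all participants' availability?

240 minutes

Kira → UTC: 11:00–16:45, 17:15–17:45, 18:00–19:00.
Freya → UTC: 09:00–09:15, 10:00–10:15, 10:30–15:00.
Kira ∩ Freya: 11:00–15:00.
Total common minutes: 240.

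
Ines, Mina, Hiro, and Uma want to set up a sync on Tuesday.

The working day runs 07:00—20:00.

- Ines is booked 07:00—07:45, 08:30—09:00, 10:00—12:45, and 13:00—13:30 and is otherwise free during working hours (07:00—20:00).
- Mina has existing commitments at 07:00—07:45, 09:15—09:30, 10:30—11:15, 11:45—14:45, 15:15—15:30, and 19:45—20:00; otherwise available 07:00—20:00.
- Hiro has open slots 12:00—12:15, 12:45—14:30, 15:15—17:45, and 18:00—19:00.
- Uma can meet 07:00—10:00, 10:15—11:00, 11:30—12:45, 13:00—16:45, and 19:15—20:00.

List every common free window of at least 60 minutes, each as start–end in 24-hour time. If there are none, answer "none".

15:30–16:45

Ines free within 07:00–20:00: 07:45–08:30, 09:00–10:00, 12:45–13:00, 13:30–20:00.
Mina free within 07:00–20:00: 07:45–09:15, 09:30–10:30, 11:15–11:45, 14:45–15:15, 15:30–19:45.
Ines ∩ Mina: 07:45–08:30, 09:00–09:15, 09:30–10:00, 14:45–15:15, 15:30–19:45.
Ines ∩ Mina ∩ Hiro: 15:30–17:45, 18:00–19:00.
Ines ∩ Mina ∩ Hiro ∩ Uma: 15:30–16:45.
Windows ≥ 60 min: 15:30–16:45.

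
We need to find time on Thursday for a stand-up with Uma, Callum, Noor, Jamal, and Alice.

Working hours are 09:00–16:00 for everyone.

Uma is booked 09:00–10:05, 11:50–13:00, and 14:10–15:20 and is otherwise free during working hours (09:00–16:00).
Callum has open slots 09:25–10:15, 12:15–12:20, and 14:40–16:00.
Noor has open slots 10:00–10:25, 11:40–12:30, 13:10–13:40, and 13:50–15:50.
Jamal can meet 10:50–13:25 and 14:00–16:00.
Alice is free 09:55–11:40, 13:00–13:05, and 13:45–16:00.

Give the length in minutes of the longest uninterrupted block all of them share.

Uma free within 09:00–16:00: 10:05–11:50, 13:00–14:10, 15:20–16:00.
Uma ∩ Callum: 10:05–10:15, 15:20–16:00.
Uma ∩ Callum ∩ Noor: 10:05–10:15, 15:20–15:50.
Uma ∩ Callum ∩ Noor ∩ Jamal: 15:20–15:50.
Uma ∩ Callum ∩ Noor ∩ Jamal ∩ Alice: 15:20–15:50.
Single common window of 30 minutes.

30 minutes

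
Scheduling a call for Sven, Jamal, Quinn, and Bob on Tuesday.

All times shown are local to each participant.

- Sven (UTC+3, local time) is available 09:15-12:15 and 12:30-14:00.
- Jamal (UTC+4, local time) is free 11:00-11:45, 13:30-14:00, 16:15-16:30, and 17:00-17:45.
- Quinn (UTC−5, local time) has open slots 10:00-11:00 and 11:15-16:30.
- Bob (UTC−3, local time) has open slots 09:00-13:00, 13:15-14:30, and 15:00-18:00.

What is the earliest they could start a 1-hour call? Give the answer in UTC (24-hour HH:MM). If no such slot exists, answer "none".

none

Sven → UTC: 06:15–09:15, 09:30–11:00.
Jamal → UTC: 07:00–07:45, 09:30–10:00, 12:15–12:30, 13:00–13:45.
Quinn → UTC: 15:00–16:00, 16:15–21:30.
Bob → UTC: 12:00–16:00, 16:15–17:30, 18:00–21:00.
Sven ∩ Jamal: 07:00–07:45, 09:30–10:00.
Sven ∩ Jamal ∩ Quinn: (none).
Sven ∩ Jamal ∩ Quinn ∩ Bob: (none).
Windows ≥ 60 min: (none).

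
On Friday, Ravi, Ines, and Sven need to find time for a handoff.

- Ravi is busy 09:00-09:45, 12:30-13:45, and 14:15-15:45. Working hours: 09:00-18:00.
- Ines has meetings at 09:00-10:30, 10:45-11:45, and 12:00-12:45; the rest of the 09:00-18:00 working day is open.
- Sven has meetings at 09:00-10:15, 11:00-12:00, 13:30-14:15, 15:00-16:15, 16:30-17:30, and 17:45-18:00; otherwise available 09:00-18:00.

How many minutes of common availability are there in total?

Ravi free within 09:00–18:00: 09:45–12:30, 13:45–14:15, 15:45–18:00.
Ines free within 09:00–18:00: 10:30–10:45, 11:45–12:00, 12:45–18:00.
Sven free within 09:00–18:00: 10:15–11:00, 12:00–13:30, 14:15–15:00, 16:15–16:30, 17:30–17:45.
Ravi ∩ Ines: 10:30–10:45, 11:45–12:00, 13:45–14:15, 15:45–18:00.
Ravi ∩ Ines ∩ Sven: 10:30–10:45, 16:15–16:30, 17:30–17:45.
Total common minutes: 15 + 15 + 15 = 45.

45 minutes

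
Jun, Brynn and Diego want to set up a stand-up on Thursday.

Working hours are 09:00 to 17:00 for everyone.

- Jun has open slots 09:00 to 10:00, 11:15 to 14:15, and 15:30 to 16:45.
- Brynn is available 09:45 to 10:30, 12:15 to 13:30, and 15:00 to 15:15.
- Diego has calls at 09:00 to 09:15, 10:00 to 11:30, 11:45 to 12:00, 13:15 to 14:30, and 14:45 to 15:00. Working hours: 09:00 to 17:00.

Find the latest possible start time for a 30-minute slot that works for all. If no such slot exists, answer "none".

12:45

Diego free within 09:00–17:00: 09:15–10:00, 11:30–11:45, 12:00–13:15, 14:30–14:45, 15:00–17:00.
Jun ∩ Brynn: 09:45–10:00, 12:15–13:30.
Jun ∩ Brynn ∩ Diego: 09:45–10:00, 12:15–13:15.
Windows ≥ 30 min: 12:15–13:15.
Latest start in the last window 12:15–13:15 is 13:15 − 30 min = 12:45.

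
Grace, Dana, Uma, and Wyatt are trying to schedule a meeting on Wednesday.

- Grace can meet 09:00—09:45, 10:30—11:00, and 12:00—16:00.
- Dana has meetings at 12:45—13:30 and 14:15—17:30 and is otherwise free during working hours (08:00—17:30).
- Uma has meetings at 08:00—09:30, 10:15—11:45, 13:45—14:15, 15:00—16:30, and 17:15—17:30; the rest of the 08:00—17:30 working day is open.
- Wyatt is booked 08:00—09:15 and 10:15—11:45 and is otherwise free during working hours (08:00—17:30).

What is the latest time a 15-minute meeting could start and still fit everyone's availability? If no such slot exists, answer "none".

Dana free within 08:00–17:30: 08:00–12:45, 13:30–14:15.
Uma free within 08:00–17:30: 09:30–10:15, 11:45–13:45, 14:15–15:00, 16:30–17:15.
Wyatt free within 08:00–17:30: 09:15–10:15, 11:45–17:30.
Grace ∩ Dana: 09:00–09:45, 10:30–11:00, 12:00–12:45, 13:30–14:15.
Grace ∩ Dana ∩ Uma: 09:30–09:45, 12:00–12:45, 13:30–13:45.
Grace ∩ Dana ∩ Uma ∩ Wyatt: 09:30–09:45, 12:00–12:45, 13:30–13:45.
Windows ≥ 15 min: 09:30–09:45, 12:00–12:45, 13:30–13:45.
Latest start in the last window 13:30–13:45 is 13:45 − 15 min = 13:30.

13:30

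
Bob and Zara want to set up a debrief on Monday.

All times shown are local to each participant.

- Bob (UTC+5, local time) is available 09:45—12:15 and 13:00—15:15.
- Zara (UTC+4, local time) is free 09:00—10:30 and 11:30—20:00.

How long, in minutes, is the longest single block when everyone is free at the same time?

135 minutes

Bob → UTC: 04:45–07:15, 08:00–10:15.
Zara → UTC: 05:00–06:30, 07:30–16:00.
Bob ∩ Zara: 05:00–06:30, 08:00–10:15.
Common window lengths: 90, 135 min; longest is 135.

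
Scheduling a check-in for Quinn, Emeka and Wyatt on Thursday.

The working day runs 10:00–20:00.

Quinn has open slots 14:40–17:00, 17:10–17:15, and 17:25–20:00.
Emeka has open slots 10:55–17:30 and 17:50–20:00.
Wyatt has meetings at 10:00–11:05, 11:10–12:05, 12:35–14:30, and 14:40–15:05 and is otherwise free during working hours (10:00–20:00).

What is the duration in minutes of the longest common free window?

Wyatt free within 10:00–20:00: 11:05–11:10, 12:05–12:35, 14:30–14:40, 15:05–20:00.
Quinn ∩ Emeka: 14:40–17:00, 17:10–17:15, 17:25–17:30, 17:50–20:00.
Quinn ∩ Emeka ∩ Wyatt: 15:05–17:00, 17:10–17:15, 17:25–17:30, 17:50–20:00.
Common window lengths: 115, 5, 5, 130 min; longest is 130.

130 minutes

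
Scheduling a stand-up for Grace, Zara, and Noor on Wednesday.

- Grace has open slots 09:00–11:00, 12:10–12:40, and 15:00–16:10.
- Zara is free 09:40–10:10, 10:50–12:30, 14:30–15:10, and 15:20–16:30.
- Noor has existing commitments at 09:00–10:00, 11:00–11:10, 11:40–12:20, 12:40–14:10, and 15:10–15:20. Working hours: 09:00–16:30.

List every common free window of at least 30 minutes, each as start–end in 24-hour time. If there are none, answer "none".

15:20–16:10

Noor free within 09:00–16:30: 10:00–11:00, 11:10–11:40, 12:20–12:40, 14:10–15:10, 15:20–16:30.
Grace ∩ Zara: 09:40–10:10, 10:50–11:00, 12:10–12:30, 15:00–15:10, 15:20–16:10.
Grace ∩ Zara ∩ Noor: 10:00–10:10, 10:50–11:00, 12:20–12:30, 15:00–15:10, 15:20–16:10.
Windows ≥ 30 min: 15:20–16:10.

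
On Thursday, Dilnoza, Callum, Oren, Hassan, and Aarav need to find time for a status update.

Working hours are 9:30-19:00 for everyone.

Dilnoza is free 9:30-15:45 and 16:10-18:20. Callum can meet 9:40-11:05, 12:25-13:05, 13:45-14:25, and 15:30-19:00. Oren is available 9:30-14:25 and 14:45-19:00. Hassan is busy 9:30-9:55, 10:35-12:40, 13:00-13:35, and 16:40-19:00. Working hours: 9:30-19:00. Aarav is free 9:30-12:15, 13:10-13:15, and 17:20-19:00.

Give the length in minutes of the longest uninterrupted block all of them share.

40 minutes

Hassan free within 09:30–19:00: 09:55–10:35, 12:40–13:00, 13:35–16:40.
Dilnoza ∩ Callum: 09:40–11:05, 12:25–13:05, 13:45–14:25, 15:30–15:45, 16:10–18:20.
Dilnoza ∩ Callum ∩ Oren: 09:40–11:05, 12:25–13:05, 13:45–14:25, 15:30–15:45, 16:10–18:20.
Dilnoza ∩ Callum ∩ Oren ∩ Hassan: 09:55–10:35, 12:40–13:00, 13:45–14:25, 15:30–15:45, 16:10–16:40.
Dilnoza ∩ Callum ∩ Oren ∩ Hassan ∩ Aarav: 09:55–10:35.
Single common window of 40 minutes.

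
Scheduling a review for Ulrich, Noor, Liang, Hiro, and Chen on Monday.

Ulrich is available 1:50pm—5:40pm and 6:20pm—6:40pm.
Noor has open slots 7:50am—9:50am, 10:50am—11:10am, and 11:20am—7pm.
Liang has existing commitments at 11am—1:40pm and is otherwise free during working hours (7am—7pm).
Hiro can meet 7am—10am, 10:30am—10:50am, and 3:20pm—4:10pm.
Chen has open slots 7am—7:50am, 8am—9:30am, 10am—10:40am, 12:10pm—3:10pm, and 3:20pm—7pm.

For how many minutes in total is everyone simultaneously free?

50 minutes

Liang free within 07:00–19:00: 07:00–11:00, 13:40–19:00.
Ulrich ∩ Noor: 13:50–17:40, 18:20–18:40.
Ulrich ∩ Noor ∩ Liang: 13:50–17:40, 18:20–18:40.
Ulrich ∩ Noor ∩ Liang ∩ Hiro: 15:20–16:10.
Ulrich ∩ Noor ∩ Liang ∩ Hiro ∩ Chen: 15:20–16:10.
Total common minutes: 50.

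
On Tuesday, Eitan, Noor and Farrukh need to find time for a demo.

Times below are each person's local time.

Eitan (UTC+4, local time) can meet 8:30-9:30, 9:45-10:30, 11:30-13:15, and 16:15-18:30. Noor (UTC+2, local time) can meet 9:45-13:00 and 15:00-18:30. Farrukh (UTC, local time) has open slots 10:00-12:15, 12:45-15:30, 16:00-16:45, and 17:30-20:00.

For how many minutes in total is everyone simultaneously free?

90 minutes

Eitan → UTC: 04:30–05:30, 05:45–06:30, 07:30–09:15, 12:15–14:30.
Noor → UTC: 07:45–11:00, 13:00–16:30.
Farrukh → UTC: 10:00–12:15, 12:45–15:30, 16:00–16:45, 17:30–20:00.
Eitan ∩ Noor: 07:45–09:15, 13:00–14:30.
Eitan ∩ Noor ∩ Farrukh: 13:00–14:30.
Total common minutes: 90.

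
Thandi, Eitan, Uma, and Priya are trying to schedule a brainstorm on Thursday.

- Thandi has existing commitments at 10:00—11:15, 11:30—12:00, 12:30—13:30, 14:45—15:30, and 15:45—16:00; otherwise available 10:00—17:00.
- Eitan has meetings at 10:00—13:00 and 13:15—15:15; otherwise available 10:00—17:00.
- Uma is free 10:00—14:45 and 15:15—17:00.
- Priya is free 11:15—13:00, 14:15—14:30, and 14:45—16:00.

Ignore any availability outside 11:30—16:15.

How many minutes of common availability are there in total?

Thandi free within 10:00–17:00: 11:15–11:30, 12:00–12:30, 13:30–14:45, 15:30–15:45, 16:00–17:00.
Eitan free within 10:00–17:00: 13:00–13:15, 15:15–17:00.
Thandi ∩ Eitan: 15:30–15:45, 16:00–17:00.
Thandi ∩ Eitan ∩ Uma: 15:30–15:45, 16:00–17:00.
Thandi ∩ Eitan ∩ Uma ∩ Priya: 15:30–15:45.
Restricted to 11:30–16:15: 15:30–15:45.
Total common minutes: 15.

15 minutes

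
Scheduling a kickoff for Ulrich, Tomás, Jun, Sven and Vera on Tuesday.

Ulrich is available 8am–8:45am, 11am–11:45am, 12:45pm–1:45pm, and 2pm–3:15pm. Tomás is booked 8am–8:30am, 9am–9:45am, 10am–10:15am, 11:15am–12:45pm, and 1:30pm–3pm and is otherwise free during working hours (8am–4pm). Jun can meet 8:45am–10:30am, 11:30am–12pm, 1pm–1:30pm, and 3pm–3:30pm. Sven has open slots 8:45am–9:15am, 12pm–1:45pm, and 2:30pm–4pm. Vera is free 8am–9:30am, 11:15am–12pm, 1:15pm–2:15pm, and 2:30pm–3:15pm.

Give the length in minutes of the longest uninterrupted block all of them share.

Tomás free within 08:00–16:00: 08:30–09:00, 09:45–10:00, 10:15–11:15, 12:45–13:30, 15:00–16:00.
Ulrich ∩ Tomás: 08:30–08:45, 11:00–11:15, 12:45–13:30, 15:00–15:15.
Ulrich ∩ Tomás ∩ Jun: 13:00–13:30, 15:00–15:15.
Ulrich ∩ Tomás ∩ Jun ∩ Sven: 13:00–13:30, 15:00–15:15.
Ulrich ∩ Tomás ∩ Jun ∩ Sven ∩ Vera: 13:15–13:30, 15:00–15:15.
Common window lengths: 15, 15 min; longest is 15.

15 minutes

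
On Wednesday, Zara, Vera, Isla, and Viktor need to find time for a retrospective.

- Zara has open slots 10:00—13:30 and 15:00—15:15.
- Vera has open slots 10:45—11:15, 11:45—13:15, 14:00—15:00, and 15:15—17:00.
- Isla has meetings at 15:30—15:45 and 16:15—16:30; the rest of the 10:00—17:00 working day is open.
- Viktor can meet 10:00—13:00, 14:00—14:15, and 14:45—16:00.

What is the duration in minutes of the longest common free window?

Isla free within 10:00–17:00: 10:00–15:30, 15:45–16:15, 16:30–17:00.
Zara ∩ Vera: 10:45–11:15, 11:45–13:15.
Zara ∩ Vera ∩ Isla: 10:45–11:15, 11:45–13:15.
Zara ∩ Vera ∩ Isla ∩ Viktor: 10:45–11:15, 11:45–13:00.
Common window lengths: 30, 75 min; longest is 75.

75 minutes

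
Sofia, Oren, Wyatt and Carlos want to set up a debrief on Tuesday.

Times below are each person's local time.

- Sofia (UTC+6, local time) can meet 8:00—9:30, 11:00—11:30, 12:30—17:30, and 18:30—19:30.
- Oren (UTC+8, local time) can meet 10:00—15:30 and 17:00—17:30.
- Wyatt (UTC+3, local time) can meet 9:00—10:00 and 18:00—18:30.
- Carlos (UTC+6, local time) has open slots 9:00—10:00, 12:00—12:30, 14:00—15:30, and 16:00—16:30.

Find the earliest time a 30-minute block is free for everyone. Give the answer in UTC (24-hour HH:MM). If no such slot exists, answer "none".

none

Sofia → UTC: 02:00–03:30, 05:00–05:30, 06:30–11:30, 12:30–13:30.
Oren → UTC: 02:00–07:30, 09:00–09:30.
Wyatt → UTC: 06:00–07:00, 15:00–15:30.
Carlos → UTC: 03:00–04:00, 06:00–06:30, 08:00–09:30, 10:00–10:30.
Sofia ∩ Oren: 02:00–03:30, 05:00–05:30, 06:30–07:30, 09:00–09:30.
Sofia ∩ Oren ∩ Wyatt: 06:30–07:00.
Sofia ∩ Oren ∩ Wyatt ∩ Carlos: (none).
Windows ≥ 30 min: (none).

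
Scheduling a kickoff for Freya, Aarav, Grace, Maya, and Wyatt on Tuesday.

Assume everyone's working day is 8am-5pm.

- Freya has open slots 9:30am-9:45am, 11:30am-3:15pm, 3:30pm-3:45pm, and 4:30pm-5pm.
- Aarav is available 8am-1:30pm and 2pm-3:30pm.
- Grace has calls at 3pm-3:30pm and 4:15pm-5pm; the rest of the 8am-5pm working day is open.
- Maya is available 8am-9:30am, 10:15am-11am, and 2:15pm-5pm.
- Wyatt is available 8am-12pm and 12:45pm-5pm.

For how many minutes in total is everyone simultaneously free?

45 minutes

Grace free within 08:00–17:00: 08:00–15:00, 15:30–16:15.
Freya ∩ Aarav: 09:30–09:45, 11:30–13:30, 14:00–15:15.
Freya ∩ Aarav ∩ Grace: 09:30–09:45, 11:30–13:30, 14:00–15:00.
Freya ∩ Aarav ∩ Grace ∩ Maya: 14:15–15:00.
Freya ∩ Aarav ∩ Grace ∩ Maya ∩ Wyatt: 14:15–15:00.
Total common minutes: 45.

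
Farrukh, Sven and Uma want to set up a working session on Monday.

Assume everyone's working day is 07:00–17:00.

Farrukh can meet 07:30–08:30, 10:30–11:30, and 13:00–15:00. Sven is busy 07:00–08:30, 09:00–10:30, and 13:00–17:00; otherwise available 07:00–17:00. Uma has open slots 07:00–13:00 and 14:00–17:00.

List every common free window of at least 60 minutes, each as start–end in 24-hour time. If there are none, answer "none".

Sven free within 07:00–17:00: 08:30–09:00, 10:30–13:00.
Farrukh ∩ Sven: 10:30–11:30.
Farrukh ∩ Sven ∩ Uma: 10:30–11:30.
Windows ≥ 60 min: 10:30–11:30.

10:30–11:30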